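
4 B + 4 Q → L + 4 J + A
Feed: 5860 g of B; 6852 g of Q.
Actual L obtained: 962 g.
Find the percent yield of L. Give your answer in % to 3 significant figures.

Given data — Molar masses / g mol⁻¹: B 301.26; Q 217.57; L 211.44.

n(B) = 5860 / 301.26 = 19.45 mol
n(Q) = 6852 / 217.57 = 31.49 mol
n/ν for B = 19.45/4 = 4.863
n/ν for Q = 31.49/4 = 7.873
Smallest n/ν is B → limiting reagent.
theoretical n(L) = (1/4) × 19.45 = 4.863 mol → 1028 g
% yield = 962 / 1028 × 100 = 93.58 %

93.6 %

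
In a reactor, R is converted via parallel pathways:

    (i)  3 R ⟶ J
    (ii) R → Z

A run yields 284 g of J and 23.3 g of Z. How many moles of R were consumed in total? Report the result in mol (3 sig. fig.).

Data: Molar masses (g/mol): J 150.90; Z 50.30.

n(J) = 284 / 150.90 = 1.882 mol
n(Z) = 23.3 / 50.30 = 0.4632 mol
n(R) via (i) = (3/1)×1.882 = 5.646 mol
n(R) via (ii) = (1/1)×0.4632 = 0.4632 mol
total n(R) = 5.646 + 0.4632 = 6.109 mol

6.11 mol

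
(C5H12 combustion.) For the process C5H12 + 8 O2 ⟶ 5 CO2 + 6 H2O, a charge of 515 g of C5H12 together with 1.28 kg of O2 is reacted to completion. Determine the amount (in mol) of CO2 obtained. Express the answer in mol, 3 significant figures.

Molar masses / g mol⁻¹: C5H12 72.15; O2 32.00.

25.0 mol

n(C5H12) = 515.0 / 72.15 = 7.138 mol
n(O2) = 1.280×1000 / 32.00 = 40.00 mol
n/ν for C5H12 = 7.138/1 = 7.138
n/ν for O2 = 40.00/8 = 5.000
Smallest n/ν is O2 → limiting reagent.
n(CO2) = (5/8) × 40.00 = 25.00 mol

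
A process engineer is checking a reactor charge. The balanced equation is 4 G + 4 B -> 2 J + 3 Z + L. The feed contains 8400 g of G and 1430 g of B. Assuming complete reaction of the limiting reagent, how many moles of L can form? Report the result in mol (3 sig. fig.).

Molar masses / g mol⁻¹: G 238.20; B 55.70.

n(G) = 8400 / 238.20 = 35.26 mol
n(B) = 1430 / 55.70 = 25.67 mol
n/ν → G: 8.815, B: 6.418; B is limiting.
n(L) = (1/4) × 25.67 = 6.418 mol

6.42 mol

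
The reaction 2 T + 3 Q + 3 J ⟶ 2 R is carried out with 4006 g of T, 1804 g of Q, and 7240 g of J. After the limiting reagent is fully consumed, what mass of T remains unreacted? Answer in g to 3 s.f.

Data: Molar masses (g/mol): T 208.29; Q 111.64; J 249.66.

1760 g

n(T) = 4006 / 208.29 = 19.23 mol
n(Q) = 1804 / 111.64 = 16.16 mol
n(J) = 7240 / 249.66 = 29.00 mol
n/ν for T = 19.23/2 = 9.615
n/ν for Q = 16.16/3 = 5.387
n/ν for J = 29.00/3 = 9.667
Smallest n/ν is Q → limiting reagent.
T consumed = (2/3) × 16.16 = 10.77 mol
T remaining = 19.23 − 10.77 = 8.460 mol
mass = 8.460 × 208.29 = 1762 g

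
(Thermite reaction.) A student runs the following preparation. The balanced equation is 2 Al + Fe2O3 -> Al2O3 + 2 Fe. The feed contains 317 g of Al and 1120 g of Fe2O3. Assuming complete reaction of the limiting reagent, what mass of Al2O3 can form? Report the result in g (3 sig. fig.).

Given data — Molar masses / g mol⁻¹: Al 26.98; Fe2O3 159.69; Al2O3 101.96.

n(Al) = 317.0 / 26.98 = 11.75 mol
n(Fe2O3) = 1120 / 159.69 = 7.014 mol
n/ν → Al: 5.875, Fe2O3: 7.014; Al is limiting.
n(Al2O3) = (1/2) × 11.75 = 5.875 mol
mass = 5.875 × 101.96 = 599.0 g

599 g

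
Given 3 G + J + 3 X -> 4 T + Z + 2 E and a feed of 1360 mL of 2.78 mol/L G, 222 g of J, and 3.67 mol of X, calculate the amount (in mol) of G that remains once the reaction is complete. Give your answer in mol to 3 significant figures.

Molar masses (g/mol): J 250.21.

1.12 mol

n(G) = 2.78 × 1360/1000 = 3.781 mol
n(J) = 222.0 / 250.21 = 0.8873 mol
n(X) = 3.670 mol
n/ν for G = 3.781/3 = 1.260
n/ν for J = 0.8873/1 = 0.8873
n/ν for X = 3.670/3 = 1.223
Smallest n/ν is J → limiting reagent.
G consumed = (3/1) × 0.8873 = 2.662 mol
G remaining = 3.781 − 2.662 = 1.119 mol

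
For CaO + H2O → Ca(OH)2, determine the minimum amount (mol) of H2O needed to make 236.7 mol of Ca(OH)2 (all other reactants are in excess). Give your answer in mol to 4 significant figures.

n(Ca(OH)2) = 236.7 mol
n(H2O) = (1/1) × 236.7 = 236.7 mol

236.7 mol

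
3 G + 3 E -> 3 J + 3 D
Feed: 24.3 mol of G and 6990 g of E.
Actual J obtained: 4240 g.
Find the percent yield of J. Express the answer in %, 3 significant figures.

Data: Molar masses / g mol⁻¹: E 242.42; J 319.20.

54.7 %

n(G) = 24.30 mol
n(E) = 6990 / 242.42 = 28.83 mol
n/ν → G: 8.100, E: 9.610; G is limiting.
theoretical n(J) = (3/3) × 24.30 = 24.30 mol → 7757 g
% yield = 4240 / 7757 × 100 = 54.66 %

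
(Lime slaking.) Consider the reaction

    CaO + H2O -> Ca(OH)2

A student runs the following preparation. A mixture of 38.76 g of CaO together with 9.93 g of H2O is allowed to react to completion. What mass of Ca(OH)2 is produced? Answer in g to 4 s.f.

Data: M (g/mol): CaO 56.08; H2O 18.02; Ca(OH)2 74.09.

n(CaO) = 38.76 / 56.08 = 0.6912 mol
n(H2O) = 9.930 / 18.02 = 0.5511 mol
n/ν for CaO = 0.6912/1 = 0.6912
n/ν for H2O = 0.5511/1 = 0.5511
Smallest n/ν is H2O → limiting reagent.
n(Ca(OH)2) = (1/1) × 0.5511 = 0.5511 mol
mass = 0.5511 × 74.09 = 40.83 g

40.83 g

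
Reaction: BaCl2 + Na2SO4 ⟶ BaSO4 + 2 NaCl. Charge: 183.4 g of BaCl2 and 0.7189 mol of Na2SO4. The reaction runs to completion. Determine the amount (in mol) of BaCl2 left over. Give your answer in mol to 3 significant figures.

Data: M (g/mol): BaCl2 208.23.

0.162 mol

n(BaCl2) = 183.4 / 208.23 = 0.8808 mol
n(Na2SO4) = 0.7189 mol
n/ν for BaCl2 = 0.8808/1 = 0.8808
n/ν for Na2SO4 = 0.7189/1 = 0.7189
Smallest n/ν is Na2SO4 → limiting reagent.
BaCl2 consumed = (1/1) × 0.7189 = 0.7189 mol
BaCl2 remaining = 0.8808 − 0.7189 = 0.1619 mol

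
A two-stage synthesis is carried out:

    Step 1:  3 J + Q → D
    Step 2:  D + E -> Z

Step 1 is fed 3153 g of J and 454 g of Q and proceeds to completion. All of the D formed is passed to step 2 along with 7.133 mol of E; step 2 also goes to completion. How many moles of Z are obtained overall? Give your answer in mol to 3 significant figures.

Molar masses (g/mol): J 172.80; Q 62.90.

Step 1:
n(J) = 3153 / 172.80 = 18.25 mol
n(Q) = 454.0 / 62.90 = 7.218 mol
n/ν → J: 6.083, Q: 7.218; J is limiting.
n(D) produced = (1/3) × 18.25 = 6.083 mol
Step 2:
n(D) available = 6.083 mol
n(E) = 7.133 mol
n/ν → D: 6.083, E: 7.133; D is limiting.
n(Z) = (1/1) × 6.083 = 6.083 mol

6.08 mol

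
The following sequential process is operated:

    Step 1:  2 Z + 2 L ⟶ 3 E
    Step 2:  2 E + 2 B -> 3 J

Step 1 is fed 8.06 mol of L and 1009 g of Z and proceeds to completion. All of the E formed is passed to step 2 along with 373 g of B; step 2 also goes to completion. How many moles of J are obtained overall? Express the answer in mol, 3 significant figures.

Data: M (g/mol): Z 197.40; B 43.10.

11.5 mol

Step 1:
n(L) = 8.060 mol
n(Z) = 1009 / 197.40 = 5.111 mol
n/ν for L = 8.060/2 = 4.030
n/ν for Z = 5.111/2 = 2.556
Smallest n/ν is Z → limiting reagent.
n(E) produced = (3/2) × 5.111 = 7.667 mol
Step 2:
n(E) available = 7.667 mol
n(B) = 373.0 / 43.10 = 8.654 mol
n/ν for E = 7.667/2 = 3.834
n/ν for B = 8.654/2 = 4.327
Smallest n/ν is E → limiting reagent.
n(J) = (3/2) × 7.667 = 11.50 mol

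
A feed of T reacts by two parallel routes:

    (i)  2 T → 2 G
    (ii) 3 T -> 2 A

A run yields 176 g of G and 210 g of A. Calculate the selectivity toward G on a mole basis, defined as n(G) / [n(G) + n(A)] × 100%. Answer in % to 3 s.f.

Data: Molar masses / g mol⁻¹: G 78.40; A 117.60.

n(G) = 176 / 78.40 = 2.245 mol
n(A) = 210 / 117.60 = 1.786 mol
selectivity = 2.245/(2.245+1.786) × 100 = 55.69 %

55.7 %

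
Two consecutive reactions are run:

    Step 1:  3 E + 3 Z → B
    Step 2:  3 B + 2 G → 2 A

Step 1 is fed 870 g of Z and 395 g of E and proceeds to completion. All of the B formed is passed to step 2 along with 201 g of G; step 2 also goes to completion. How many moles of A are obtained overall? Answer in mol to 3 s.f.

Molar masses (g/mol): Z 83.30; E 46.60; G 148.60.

Step 1:
n(Z) = 870.0 / 83.30 = 10.44 mol
n(E) = 395.0 / 46.60 = 8.476 mol
n/ν for Z = 10.44/3 = 3.480
n/ν for E = 8.476/3 = 2.825
Smallest n/ν is E → limiting reagent.
n(B) produced = (1/3) × 8.476 = 2.825 mol
Step 2:
n(B) available = 2.825 mol
n(G) = 201.0 / 148.60 = 1.353 mol
n/ν for B = 2.825/3 = 0.9417
n/ν for G = 1.353/2 = 0.6765
Smallest n/ν is G → limiting reagent.
n(A) = (2/2) × 1.353 = 1.353 mol

1.35 mol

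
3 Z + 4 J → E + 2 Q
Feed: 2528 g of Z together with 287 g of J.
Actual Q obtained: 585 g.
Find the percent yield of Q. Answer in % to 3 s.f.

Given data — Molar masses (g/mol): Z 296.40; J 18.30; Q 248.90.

41.3 %

n(Z) = 2528 / 296.40 = 8.529 mol
n(J) = 287.0 / 18.30 = 15.68 mol
n/ν for Z = 8.529/3 = 2.843
n/ν for J = 15.68/4 = 3.920
Smallest n/ν is Z → limiting reagent.
theoretical n(Q) = (2/3) × 8.529 = 5.686 mol → 1415 g
% yield = 585 / 1415 × 100 = 41.34 %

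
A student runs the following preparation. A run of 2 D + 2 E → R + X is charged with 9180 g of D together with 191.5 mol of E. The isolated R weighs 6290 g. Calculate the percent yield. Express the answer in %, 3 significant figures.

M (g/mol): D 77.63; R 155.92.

n(D) = 9180 / 77.63 = 118.3 mol
n(E) = 191.5 mol
n/ν for D = 118.3/2 = 59.15
n/ν for E = 191.5/2 = 95.75
Smallest n/ν is D → limiting reagent.
theoretical n(R) = (1/2) × 118.3 = 59.15 mol → 9223 g
% yield = 6290 / 9223 × 100 = 68.20 %

68.2 %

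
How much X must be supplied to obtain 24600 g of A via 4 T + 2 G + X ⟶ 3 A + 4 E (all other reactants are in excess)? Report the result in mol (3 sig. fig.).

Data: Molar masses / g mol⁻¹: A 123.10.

66.6 mol

n(A) = 24600 / 123.10 = 199.8 mol
n(X) = (1/3) × 199.8 = 66.60 mol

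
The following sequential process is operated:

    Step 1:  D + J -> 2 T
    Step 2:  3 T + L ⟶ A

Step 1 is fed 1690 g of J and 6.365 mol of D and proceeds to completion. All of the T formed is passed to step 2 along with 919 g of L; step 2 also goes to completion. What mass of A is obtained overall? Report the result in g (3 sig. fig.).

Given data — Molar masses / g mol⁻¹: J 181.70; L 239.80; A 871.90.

Step 1:
n(J) = 1690 / 181.70 = 9.301 mol
n(D) = 6.365 mol
n/ν for J = 9.301/1 = 9.301
n/ν for D = 6.365/1 = 6.365
Smallest n/ν is D → limiting reagent.
n(T) produced = (2/1) × 6.365 = 12.73 mol
Step 2:
n(T) available = 12.73 mol
n(L) = 919.0 / 239.80 = 3.832 mol
n/ν for T = 12.73/3 = 4.243
n/ν for L = 3.832/1 = 3.832
Smallest n/ν is L → limiting reagent.
n(A) = (1/1) × 3.832 = 3.832 mol
mass = 3.832 × 871.90 = 3341 g

3340 g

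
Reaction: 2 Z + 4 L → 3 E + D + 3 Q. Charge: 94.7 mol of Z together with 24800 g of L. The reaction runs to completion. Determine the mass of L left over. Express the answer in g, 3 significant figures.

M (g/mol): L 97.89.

6260 g

n(Z) = 94.70 mol
n(L) = 24800 / 97.89 = 253.3 mol
n/ν for Z = 94.70/2 = 47.35
n/ν for L = 253.3/4 = 63.33
Smallest n/ν is Z → limiting reagent.
L consumed = (4/2) × 94.70 = 189.4 mol
L remaining = 253.3 − 189.4 = 63.90 mol
mass = 63.90 × 97.89 = 6255 g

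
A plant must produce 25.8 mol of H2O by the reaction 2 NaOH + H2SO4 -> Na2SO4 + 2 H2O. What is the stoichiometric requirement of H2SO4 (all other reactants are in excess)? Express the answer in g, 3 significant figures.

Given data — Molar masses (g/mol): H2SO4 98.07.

n(H2O) = 25.80 mol
n(H2SO4) = (1/2) × 25.80 = 12.90 mol
mass = 12.90 × 98.07 = 1265 g

1270 g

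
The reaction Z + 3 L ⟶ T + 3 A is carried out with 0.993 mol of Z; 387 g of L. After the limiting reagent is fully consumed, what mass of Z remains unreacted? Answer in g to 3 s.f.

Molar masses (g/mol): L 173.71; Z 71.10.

17.8 g

n(Z) = 0.9930 mol
n(L) = 387.0 / 173.71 = 2.228 mol
n/ν for Z = 0.9930/1 = 0.9930
n/ν for L = 2.228/3 = 0.7427
Smallest n/ν is L → limiting reagent.
Z consumed = (1/3) × 2.228 = 0.7427 mol
Z remaining = 0.9930 − 0.7427 = 0.2503 mol
mass = 0.2503 × 71.10 = 17.80 g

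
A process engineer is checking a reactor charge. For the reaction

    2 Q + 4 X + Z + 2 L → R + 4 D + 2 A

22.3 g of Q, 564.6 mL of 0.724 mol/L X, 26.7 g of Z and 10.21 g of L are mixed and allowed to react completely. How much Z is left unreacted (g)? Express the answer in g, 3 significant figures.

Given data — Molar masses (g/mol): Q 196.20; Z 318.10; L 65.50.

n(Q) = 22.30 / 196.20 = 0.1137 mol
n(X) = 0.724 × 564.6/1000 = 0.4088 mol
n(Z) = 26.70 / 318.10 = 0.08394 mol
n(L) = 10.21 / 65.50 = 0.1559 mol
n/ν → Q: 0.05685, X: 0.1022, Z: 0.08394, L: 0.07795; Q is limiting.
Z consumed = (1/2) × 0.1137 = 0.05685 mol
Z remaining = 0.08394 − 0.05685 = 0.02709 mol
mass = 0.02709 × 318.10 = 8.617 g

8.62 g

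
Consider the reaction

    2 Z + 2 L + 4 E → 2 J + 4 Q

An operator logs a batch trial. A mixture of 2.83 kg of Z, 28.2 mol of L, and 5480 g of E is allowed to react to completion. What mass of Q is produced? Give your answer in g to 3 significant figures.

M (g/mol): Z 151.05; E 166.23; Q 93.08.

n(Z) = 2.830×1000 / 151.05 = 18.74 mol
n(L) = 28.20 mol
n(E) = 5480 / 166.23 = 32.97 mol
n/ν → Z: 9.370, L: 14.10, E: 8.243; E is limiting.
n(Q) = (4/4) × 32.97 = 32.97 mol
mass = 32.97 × 93.08 = 3069 g

3070 g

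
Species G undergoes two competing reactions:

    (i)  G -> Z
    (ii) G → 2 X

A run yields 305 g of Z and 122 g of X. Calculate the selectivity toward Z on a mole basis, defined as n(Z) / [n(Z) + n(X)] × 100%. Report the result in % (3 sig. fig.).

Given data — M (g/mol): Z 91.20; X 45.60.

55.6 %

n(Z) = 305 / 91.20 = 3.344 mol
n(X) = 122 / 45.60 = 2.675 mol
selectivity = 3.344/(3.344+2.675) × 100 = 55.56 %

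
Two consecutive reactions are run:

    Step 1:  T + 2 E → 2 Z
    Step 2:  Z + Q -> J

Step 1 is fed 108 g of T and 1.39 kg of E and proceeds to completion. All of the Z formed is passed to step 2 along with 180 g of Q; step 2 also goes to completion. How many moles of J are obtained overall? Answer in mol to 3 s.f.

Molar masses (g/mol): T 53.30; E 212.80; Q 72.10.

2.50 mol

Step 1:
n(T) = 108.0 / 53.30 = 2.026 mol
n(E) = 1.390×1000 / 212.80 = 6.532 mol
n/ν → T: 2.026, E: 3.266; T is limiting.
n(Z) produced = (2/1) × 2.026 = 4.052 mol
Step 2:
n(Z) available = 4.052 mol
n(Q) = 180.0 / 72.10 = 2.497 mol
n/ν → Z: 4.052, Q: 2.497; Q is limiting.
n(J) = (1/1) × 2.497 = 2.497 mol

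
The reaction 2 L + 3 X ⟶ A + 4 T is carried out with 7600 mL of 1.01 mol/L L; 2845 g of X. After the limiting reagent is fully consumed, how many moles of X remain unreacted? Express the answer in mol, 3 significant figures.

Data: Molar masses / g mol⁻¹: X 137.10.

n(L) = 1.01 × 7600/1000 = 7.676 mol
n(X) = 2845 / 137.10 = 20.75 mol
n/ν for L = 7.676/2 = 3.838
n/ν for X = 20.75/3 = 6.917
Smallest n/ν is L → limiting reagent.
X consumed = (3/2) × 7.676 = 11.51 mol
X remaining = 20.75 − 11.51 = 9.240 mol

9.24 mol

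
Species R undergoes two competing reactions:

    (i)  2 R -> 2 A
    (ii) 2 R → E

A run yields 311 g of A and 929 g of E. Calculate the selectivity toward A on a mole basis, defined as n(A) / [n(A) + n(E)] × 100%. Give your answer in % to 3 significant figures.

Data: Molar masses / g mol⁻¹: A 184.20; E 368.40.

n(A) = 311 / 184.20 = 1.688 mol
n(E) = 929 / 368.40 = 2.522 mol
selectivity = 1.688/(1.688+2.522) × 100 = 40.10 %

40.1 %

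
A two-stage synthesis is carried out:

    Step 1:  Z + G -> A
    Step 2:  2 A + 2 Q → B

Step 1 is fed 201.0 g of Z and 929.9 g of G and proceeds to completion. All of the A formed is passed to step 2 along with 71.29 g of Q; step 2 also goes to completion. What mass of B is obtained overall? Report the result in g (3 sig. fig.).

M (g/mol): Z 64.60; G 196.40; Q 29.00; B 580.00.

713 g

Step 1:
n(Z) = 201.0 / 64.60 = 3.111 mol
n(G) = 929.9 / 196.40 = 4.735 mol
n/ν → Z: 3.111, G: 4.735; Z is limiting.
n(A) produced = (1/1) × 3.111 = 3.111 mol
Step 2:
n(A) available = 3.111 mol
n(Q) = 71.29 / 29.00 = 2.458 mol
n/ν → A: 1.556, Q: 1.229; Q is limiting.
n(B) = (1/2) × 2.458 = 1.229 mol
mass = 1.229 × 580.00 = 712.8 g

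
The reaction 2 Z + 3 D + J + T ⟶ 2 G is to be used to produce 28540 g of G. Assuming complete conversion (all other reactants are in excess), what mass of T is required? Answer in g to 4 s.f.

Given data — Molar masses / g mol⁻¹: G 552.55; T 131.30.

3391 g

n(G) = 28540 / 552.55 = 51.65 mol
n(T) = (1/2) × 51.65 = 25.83 mol
mass = 25.83 × 131.30 = 3391 g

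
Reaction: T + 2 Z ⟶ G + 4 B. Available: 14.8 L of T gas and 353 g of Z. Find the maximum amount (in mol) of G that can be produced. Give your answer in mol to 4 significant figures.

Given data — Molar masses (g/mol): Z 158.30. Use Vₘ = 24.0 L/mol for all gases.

n(T) = 14.80 / 24.0 = 0.6167 mol
n(Z) = 353.0 / 158.30 = 2.230 mol
n/ν for T = 0.6167/1 = 0.6167
n/ν for Z = 2.230/2 = 1.115
Smallest n/ν is T → limiting reagent.
n(G) = (1/1) × 0.6167 = 0.6167 mol

0.6167 mol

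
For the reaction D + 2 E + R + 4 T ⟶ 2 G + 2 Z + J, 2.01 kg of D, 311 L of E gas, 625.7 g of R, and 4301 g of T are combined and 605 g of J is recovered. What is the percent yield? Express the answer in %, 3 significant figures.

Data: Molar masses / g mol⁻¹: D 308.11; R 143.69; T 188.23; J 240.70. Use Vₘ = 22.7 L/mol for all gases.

57.7 %

n(D) = 2.010×1000 / 308.11 = 6.524 mol
n(E) = 311.0 / 22.7 = 13.70 mol
n(R) = 625.7 / 143.69 = 4.355 mol
n(T) = 4301 / 188.23 = 22.85 mol
n/ν for D = 6.524/1 = 6.524
n/ν for E = 13.70/2 = 6.850
n/ν for R = 4.355/1 = 4.355
n/ν for T = 22.85/4 = 5.713
Smallest n/ν is R → limiting reagent.
theoretical n(J) = (1/1) × 4.355 = 4.355 mol → 1048 g
% yield = 605 / 1048 × 100 = 57.73 %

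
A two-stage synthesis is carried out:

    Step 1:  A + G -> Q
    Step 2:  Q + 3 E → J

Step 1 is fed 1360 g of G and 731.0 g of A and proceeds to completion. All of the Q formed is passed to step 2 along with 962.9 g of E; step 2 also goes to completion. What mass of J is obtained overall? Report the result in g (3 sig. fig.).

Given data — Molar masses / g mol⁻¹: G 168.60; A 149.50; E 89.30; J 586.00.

2110 g

Step 1:
n(G) = 1360 / 168.60 = 8.066 mol
n(A) = 731.0 / 149.50 = 4.890 mol
n/ν for G = 8.066/1 = 8.066
n/ν for A = 4.890/1 = 4.890
Smallest n/ν is A → limiting reagent.
n(Q) produced = (1/1) × 4.890 = 4.890 mol
Step 2:
n(Q) available = 4.890 mol
n(E) = 962.9 / 89.30 = 10.78 mol
n/ν for Q = 4.890/1 = 4.890
n/ν for E = 10.78/3 = 3.593
Smallest n/ν is E → limiting reagent.
n(J) = (1/3) × 10.78 = 3.593 mol
mass = 3.593 × 586.00 = 2105 g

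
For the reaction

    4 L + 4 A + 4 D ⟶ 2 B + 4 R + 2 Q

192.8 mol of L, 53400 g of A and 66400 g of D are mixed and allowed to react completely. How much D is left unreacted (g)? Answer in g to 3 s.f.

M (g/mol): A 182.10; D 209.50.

n(L) = 192.8 mol
n(A) = 53400 / 182.10 = 293.2 mol
n(D) = 66400 / 209.50 = 316.9 mol
n/ν → L: 48.20, A: 73.30, D: 79.23; L is limiting.
D consumed = (4/4) × 192.8 = 192.8 mol
D remaining = 316.9 − 192.8 = 124.1 mol
mass = 124.1 × 209.50 = 26000 g

26000 g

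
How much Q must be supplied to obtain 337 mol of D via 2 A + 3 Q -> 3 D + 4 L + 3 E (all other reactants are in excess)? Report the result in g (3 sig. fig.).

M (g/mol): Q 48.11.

16200 g

n(D) = 337.0 mol
n(Q) = (3/3) × 337.0 = 337.0 mol
mass = 337.0 × 48.11 = 16210 g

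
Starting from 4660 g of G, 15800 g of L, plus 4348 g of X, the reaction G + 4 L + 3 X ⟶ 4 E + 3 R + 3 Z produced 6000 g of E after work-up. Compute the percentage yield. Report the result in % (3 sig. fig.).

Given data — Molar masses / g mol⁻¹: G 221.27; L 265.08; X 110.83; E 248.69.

46.1 %

n(G) = 4660 / 221.27 = 21.06 mol
n(L) = 15800 / 265.08 = 59.60 mol
n(X) = 4348 / 110.83 = 39.23 mol
n/ν for G = 21.06/1 = 21.06
n/ν for L = 59.60/4 = 14.90
n/ν for X = 39.23/3 = 13.08
Smallest n/ν is X → limiting reagent.
theoretical n(E) = (4/3) × 39.23 = 52.31 mol → 13010 g
% yield = 6000 / 13010 × 100 = 46.12 %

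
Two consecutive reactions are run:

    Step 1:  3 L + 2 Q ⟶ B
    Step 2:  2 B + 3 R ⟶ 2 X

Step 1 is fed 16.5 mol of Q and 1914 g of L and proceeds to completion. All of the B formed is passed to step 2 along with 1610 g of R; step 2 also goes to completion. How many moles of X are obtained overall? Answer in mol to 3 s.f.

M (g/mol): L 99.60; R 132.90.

Step 1:
n(Q) = 16.50 mol
n(L) = 1914 / 99.60 = 19.22 mol
n/ν for Q = 16.50/2 = 8.250
n/ν for L = 19.22/3 = 6.407
Smallest n/ν is L → limiting reagent.
n(B) produced = (1/3) × 19.22 = 6.407 mol
Step 2:
n(B) available = 6.407 mol
n(R) = 1610 / 132.90 = 12.11 mol
n/ν for B = 6.407/2 = 3.204
n/ν for R = 12.11/3 = 4.037
Smallest n/ν is B → limiting reagent.
n(X) = (2/2) × 6.407 = 6.407 mol

6.41 mol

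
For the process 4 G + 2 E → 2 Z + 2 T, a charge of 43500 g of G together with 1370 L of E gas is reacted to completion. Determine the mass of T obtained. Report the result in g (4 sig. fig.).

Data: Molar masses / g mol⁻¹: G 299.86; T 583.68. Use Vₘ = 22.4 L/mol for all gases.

35700 g

n(G) = 43500 / 299.86 = 145.1 mol
n(E) = 1370 / 22.4 = 61.16 mol
n/ν for G = 145.1/4 = 36.28
n/ν for E = 61.16/2 = 30.58
Smallest n/ν is E → limiting reagent.
n(T) = (2/2) × 61.16 = 61.16 mol
mass = 61.16 × 583.68 = 35700 g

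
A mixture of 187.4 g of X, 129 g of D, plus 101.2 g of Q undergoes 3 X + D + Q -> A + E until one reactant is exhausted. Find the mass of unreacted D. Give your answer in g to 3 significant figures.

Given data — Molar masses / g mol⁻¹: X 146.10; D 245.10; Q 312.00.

49.5 g

n(X) = 187.4 / 146.10 = 1.283 mol
n(D) = 129.0 / 245.10 = 0.5263 mol
n(Q) = 101.2 / 312.00 = 0.3244 mol
n/ν → X: 0.4277, D: 0.5263, Q: 0.3244; Q is limiting.
D consumed = (1/1) × 0.3244 = 0.3244 mol
D remaining = 0.5263 − 0.3244 = 0.2019 mol
mass = 0.2019 × 245.10 = 49.49 g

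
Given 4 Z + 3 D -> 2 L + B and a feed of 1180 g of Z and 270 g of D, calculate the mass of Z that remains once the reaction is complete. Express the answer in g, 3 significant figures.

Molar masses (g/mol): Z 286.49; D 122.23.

n(Z) = 1180 / 286.49 = 4.119 mol
n(D) = 270.0 / 122.23 = 2.209 mol
n/ν for Z = 4.119/4 = 1.030
n/ν for D = 2.209/3 = 0.7363
Smallest n/ν is D → limiting reagent.
Z consumed = (4/3) × 2.209 = 2.945 mol
Z remaining = 4.119 − 2.945 = 1.174 mol
mass = 1.174 × 286.49 = 336.3 g

336 g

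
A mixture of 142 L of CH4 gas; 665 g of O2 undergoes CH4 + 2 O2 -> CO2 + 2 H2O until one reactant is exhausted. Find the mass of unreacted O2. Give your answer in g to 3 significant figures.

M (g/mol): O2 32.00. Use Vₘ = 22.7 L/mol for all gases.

265 g

n(CH4) = 142.0 / 22.7 = 6.256 mol
n(O2) = 665.0 / 32.00 = 20.78 mol
n/ν for CH4 = 6.256/1 = 6.256
n/ν for O2 = 20.78/2 = 10.39
Smallest n/ν is CH4 → limiting reagent.
O2 consumed = (2/1) × 6.256 = 12.51 mol
O2 remaining = 20.78 − 12.51 = 8.270 mol
mass = 8.270 × 32.00 = 264.6 g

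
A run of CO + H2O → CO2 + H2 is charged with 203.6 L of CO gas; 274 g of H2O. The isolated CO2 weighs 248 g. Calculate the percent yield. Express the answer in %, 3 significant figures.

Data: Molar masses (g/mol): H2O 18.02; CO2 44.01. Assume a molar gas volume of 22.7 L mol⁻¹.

n(CO) = 203.6 / 22.7 = 8.969 mol
n(H2O) = 274.0 / 18.02 = 15.21 mol
n/ν for CO = 8.969/1 = 8.969
n/ν for H2O = 15.21/1 = 15.21
Smallest n/ν is CO → limiting reagent.
theoretical n(CO2) = (1/1) × 8.969 = 8.969 mol → 394.7 g
% yield = 248 / 394.7 × 100 = 62.83 %

62.8 %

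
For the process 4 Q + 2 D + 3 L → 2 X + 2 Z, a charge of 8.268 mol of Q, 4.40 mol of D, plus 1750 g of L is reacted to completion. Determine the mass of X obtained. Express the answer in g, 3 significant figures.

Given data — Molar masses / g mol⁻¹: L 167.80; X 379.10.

1570 g

n(Q) = 8.268 mol
n(D) = 4.400 mol
n(L) = 1750 / 167.80 = 10.43 mol
n/ν for Q = 8.268/4 = 2.067
n/ν for D = 4.400/2 = 2.200
n/ν for L = 10.43/3 = 3.477
Smallest n/ν is Q → limiting reagent.
n(X) = (2/4) × 8.268 = 4.134 mol
mass = 4.134 × 379.10 = 1567 g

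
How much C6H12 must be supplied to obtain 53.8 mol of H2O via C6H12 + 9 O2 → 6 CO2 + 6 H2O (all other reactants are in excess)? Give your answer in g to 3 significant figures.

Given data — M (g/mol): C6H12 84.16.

755 g

n(H2O) = 53.80 mol
n(C6H12) = (1/6) × 53.80 = 8.967 mol
mass = 8.967 × 84.16 = 754.7 g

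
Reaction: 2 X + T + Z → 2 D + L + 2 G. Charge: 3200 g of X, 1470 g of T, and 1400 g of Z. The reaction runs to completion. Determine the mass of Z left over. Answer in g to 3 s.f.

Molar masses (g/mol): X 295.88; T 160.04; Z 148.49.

n(X) = 3200 / 295.88 = 10.82 mol
n(T) = 1470 / 160.04 = 9.185 mol
n(Z) = 1400 / 148.49 = 9.428 mol
n/ν → X: 5.410, T: 9.185, Z: 9.428; X is limiting.
Z consumed = (1/2) × 10.82 = 5.410 mol
Z remaining = 9.428 − 5.410 = 4.018 mol
mass = 4.018 × 148.49 = 596.6 g

597 g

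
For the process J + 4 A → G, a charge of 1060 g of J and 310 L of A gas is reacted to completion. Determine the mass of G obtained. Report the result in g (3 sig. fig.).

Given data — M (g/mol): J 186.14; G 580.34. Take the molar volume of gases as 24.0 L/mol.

n(J) = 1060 / 186.14 = 5.695 mol
n(A) = 310.0 / 24.0 = 12.92 mol
n/ν for J = 5.695/1 = 5.695
n/ν for A = 12.92/4 = 3.230
Smallest n/ν is A → limiting reagent.
n(G) = (1/4) × 12.92 = 3.230 mol
mass = 3.230 × 580.34 = 1874 g

1870 g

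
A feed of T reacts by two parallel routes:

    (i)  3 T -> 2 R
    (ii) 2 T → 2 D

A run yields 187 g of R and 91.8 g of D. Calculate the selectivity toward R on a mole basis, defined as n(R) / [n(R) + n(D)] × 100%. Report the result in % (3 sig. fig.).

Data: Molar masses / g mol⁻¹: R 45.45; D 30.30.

n(R) = 187 / 45.45 = 4.114 mol
n(D) = 91.8 / 30.30 = 3.030 mol
selectivity = 4.114/(4.114+3.030) × 100 = 57.59 %

57.6 %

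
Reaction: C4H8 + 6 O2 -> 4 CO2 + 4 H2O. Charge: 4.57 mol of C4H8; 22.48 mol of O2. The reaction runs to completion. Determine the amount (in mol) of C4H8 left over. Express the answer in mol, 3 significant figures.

n(C4H8) = 4.570 mol
n(O2) = 22.48 mol
n/ν for C4H8 = 4.570/1 = 4.570
n/ν for O2 = 22.48/6 = 3.747
Smallest n/ν is O2 → limiting reagent.
C4H8 consumed = (1/6) × 22.48 = 3.747 mol
C4H8 remaining = 4.570 − 3.747 = 0.8230 mol

0.823 mol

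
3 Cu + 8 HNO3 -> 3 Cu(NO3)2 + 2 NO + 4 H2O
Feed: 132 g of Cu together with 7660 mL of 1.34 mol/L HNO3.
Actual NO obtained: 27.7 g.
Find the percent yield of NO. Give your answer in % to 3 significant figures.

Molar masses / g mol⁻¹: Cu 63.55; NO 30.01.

66.7 %

n(Cu) = 132.0 / 63.55 = 2.077 mol
n(HNO3) = 1.34 × 7660/1000 = 10.26 mol
n/ν for Cu = 2.077/3 = 0.6923
n/ν for HNO3 = 10.26/8 = 1.283
Smallest n/ν is Cu → limiting reagent.
theoretical n(NO) = (2/3) × 2.077 = 1.385 mol → 41.56 g
% yield = 27.7 / 41.56 × 100 = 66.65 %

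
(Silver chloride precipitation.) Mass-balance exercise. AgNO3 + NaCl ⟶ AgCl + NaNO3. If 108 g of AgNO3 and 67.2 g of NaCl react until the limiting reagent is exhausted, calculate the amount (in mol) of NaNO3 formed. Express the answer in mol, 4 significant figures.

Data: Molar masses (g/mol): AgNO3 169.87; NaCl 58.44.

n(AgNO3) = 108.0 / 169.87 = 0.6358 mol
n(NaCl) = 67.20 / 58.44 = 1.150 mol
n/ν → AgNO3: 0.6358, NaCl: 1.150; AgNO3 is limiting.
n(NaNO3) = (1/1) × 0.6358 = 0.6358 mol

0.6358 mol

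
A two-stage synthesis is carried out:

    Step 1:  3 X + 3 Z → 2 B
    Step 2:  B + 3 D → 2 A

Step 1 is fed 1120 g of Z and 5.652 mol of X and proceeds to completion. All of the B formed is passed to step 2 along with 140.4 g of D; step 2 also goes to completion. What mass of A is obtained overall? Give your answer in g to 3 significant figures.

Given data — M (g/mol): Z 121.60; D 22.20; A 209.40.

Step 1:
n(Z) = 1120 / 121.60 = 9.211 mol
n(X) = 5.652 mol
n/ν for Z = 9.211/3 = 3.070
n/ν for X = 5.652/3 = 1.884
Smallest n/ν is X → limiting reagent.
n(B) produced = (2/3) × 5.652 = 3.768 mol
Step 2:
n(B) available = 3.768 mol
n(D) = 140.4 / 22.20 = 6.324 mol
n/ν for B = 3.768/1 = 3.768
n/ν for D = 6.324/3 = 2.108
Smallest n/ν is D → limiting reagent.
n(A) = (2/3) × 6.324 = 4.216 mol
mass = 4.216 × 209.40 = 882.8 g

883 g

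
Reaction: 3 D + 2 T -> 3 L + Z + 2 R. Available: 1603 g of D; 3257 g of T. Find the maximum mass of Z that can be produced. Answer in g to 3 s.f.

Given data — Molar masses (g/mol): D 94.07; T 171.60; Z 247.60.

1410 g

n(D) = 1603 / 94.07 = 17.04 mol
n(T) = 3257 / 171.60 = 18.98 mol
n/ν for D = 17.04/3 = 5.680
n/ν for T = 18.98/2 = 9.490
Smallest n/ν is D → limiting reagent.
n(Z) = (1/3) × 17.04 = 5.680 mol
mass = 5.680 × 247.60 = 1406 g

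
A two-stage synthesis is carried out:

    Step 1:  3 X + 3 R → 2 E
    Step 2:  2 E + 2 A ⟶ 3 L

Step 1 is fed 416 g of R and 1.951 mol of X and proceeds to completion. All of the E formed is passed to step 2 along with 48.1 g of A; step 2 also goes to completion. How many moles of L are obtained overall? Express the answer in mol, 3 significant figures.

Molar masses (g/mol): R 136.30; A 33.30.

Step 1:
n(R) = 416.0 / 136.30 = 3.052 mol
n(X) = 1.951 mol
n/ν → R: 1.017, X: 0.6503; X is limiting.
n(E) produced = (2/3) × 1.951 = 1.301 mol
Step 2:
n(E) available = 1.301 mol
n(A) = 48.10 / 33.30 = 1.444 mol
n/ν → E: 0.6505, A: 0.7220; E is limiting.
n(L) = (3/2) × 1.301 = 1.952 mol

1.95 mol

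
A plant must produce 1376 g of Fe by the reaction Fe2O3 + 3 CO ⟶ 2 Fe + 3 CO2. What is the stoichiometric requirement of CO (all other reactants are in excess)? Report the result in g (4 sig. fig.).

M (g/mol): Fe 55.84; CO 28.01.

n(Fe) = 1376 / 55.84 = 24.64 mol
n(CO) = (3/2) × 24.64 = 36.96 mol
mass = 36.96 × 28.01 = 1035 g

1035 g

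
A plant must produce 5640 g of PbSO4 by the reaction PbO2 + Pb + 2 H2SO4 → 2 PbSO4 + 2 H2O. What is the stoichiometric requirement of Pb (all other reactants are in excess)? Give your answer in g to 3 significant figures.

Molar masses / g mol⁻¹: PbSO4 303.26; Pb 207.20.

1930 g

n(PbSO4) = 5640 / 303.26 = 18.60 mol
n(Pb) = (1/2) × 18.60 = 9.300 mol
mass = 9.300 × 207.20 = 1927 g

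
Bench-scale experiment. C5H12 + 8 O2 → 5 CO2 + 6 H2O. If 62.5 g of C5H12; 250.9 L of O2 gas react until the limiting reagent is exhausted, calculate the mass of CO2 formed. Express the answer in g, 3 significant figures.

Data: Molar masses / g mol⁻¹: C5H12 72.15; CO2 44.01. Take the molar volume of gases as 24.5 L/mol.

n(C5H12) = 62.50 / 72.15 = 0.8663 mol
n(O2) = 250.9 / 24.5 = 10.24 mol
n/ν → C5H12: 0.8663, O2: 1.280; C5H12 is limiting.
n(CO2) = (5/1) × 0.8663 = 4.332 mol
mass = 4.332 × 44.01 = 190.7 g

191 g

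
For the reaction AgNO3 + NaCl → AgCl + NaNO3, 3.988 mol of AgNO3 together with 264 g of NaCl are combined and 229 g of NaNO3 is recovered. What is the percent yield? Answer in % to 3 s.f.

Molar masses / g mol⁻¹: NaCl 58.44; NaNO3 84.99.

67.6 %

n(AgNO3) = 3.988 mol
n(NaCl) = 264.0 / 58.44 = 4.517 mol
n/ν for AgNO3 = 3.988/1 = 3.988
n/ν for NaCl = 4.517/1 = 4.517
Smallest n/ν is AgNO3 → limiting reagent.
theoretical n(NaNO3) = (1/1) × 3.988 = 3.988 mol → 338.9 g
% yield = 229 / 338.9 × 100 = 67.57 %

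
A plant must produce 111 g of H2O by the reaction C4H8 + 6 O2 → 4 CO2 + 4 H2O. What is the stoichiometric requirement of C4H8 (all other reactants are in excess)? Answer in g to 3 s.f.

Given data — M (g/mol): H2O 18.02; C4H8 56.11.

86.4 g

n(H2O) = 111 / 18.02 = 6.160 mol
n(C4H8) = (1/4) × 6.160 = 1.540 mol
mass = 1.540 × 56.11 = 86.41 g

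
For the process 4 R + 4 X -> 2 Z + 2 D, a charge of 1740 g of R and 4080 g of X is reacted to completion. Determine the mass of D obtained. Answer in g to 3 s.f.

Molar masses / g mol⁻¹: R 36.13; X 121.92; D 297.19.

n(R) = 1740 / 36.13 = 48.16 mol
n(X) = 4080 / 121.92 = 33.46 mol
n/ν → R: 12.04, X: 8.365; X is limiting.
n(D) = (2/4) × 33.46 = 16.73 mol
mass = 16.73 × 297.19 = 4972 g

4970 g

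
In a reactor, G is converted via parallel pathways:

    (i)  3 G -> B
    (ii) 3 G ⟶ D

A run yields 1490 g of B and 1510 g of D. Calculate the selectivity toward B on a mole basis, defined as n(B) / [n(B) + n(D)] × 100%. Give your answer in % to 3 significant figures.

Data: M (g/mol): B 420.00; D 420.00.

n(B) = 1490 / 420.00 = 3.548 mol
n(D) = 1510 / 420.00 = 3.595 mol
selectivity = 3.548/(3.548+3.595) × 100 = 49.67 %

49.7 %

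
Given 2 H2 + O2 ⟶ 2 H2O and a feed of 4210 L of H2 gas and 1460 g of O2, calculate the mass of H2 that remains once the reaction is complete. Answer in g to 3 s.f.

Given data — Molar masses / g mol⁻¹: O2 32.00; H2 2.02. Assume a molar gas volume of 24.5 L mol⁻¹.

n(H2) = 4210 / 24.5 = 171.8 mol
n(O2) = 1460 / 32.00 = 45.63 mol
n/ν → H2: 85.90, O2: 45.63; O2 is limiting.
H2 consumed = (2/1) × 45.63 = 91.26 mol
H2 remaining = 171.8 − 91.26 = 80.54 mol
mass = 80.54 × 2.02 = 162.7 g

163 g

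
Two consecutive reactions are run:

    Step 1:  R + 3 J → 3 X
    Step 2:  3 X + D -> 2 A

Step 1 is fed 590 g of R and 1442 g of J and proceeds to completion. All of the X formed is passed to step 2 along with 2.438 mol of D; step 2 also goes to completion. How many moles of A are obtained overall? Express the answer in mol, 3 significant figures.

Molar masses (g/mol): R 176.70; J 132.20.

Step 1:
n(R) = 590.0 / 176.70 = 3.339 mol
n(J) = 1442 / 132.20 = 10.91 mol
n/ν for R = 3.339/1 = 3.339
n/ν for J = 10.91/3 = 3.637
Smallest n/ν is R → limiting reagent.
n(X) produced = (3/1) × 3.339 = 10.02 mol
Step 2:
n(X) available = 10.02 mol
n(D) = 2.438 mol
n/ν for X = 10.02/3 = 3.340
n/ν for D = 2.438/1 = 2.438
Smallest n/ν is D → limiting reagent.
n(A) = (2/1) × 2.438 = 4.876 mol

4.88 mol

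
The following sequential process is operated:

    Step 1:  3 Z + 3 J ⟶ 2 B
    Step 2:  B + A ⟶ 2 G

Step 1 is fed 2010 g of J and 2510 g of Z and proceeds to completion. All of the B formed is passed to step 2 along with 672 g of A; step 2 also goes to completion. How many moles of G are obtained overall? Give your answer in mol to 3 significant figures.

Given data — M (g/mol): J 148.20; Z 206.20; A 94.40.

Step 1:
n(J) = 2010 / 148.20 = 13.56 mol
n(Z) = 2510 / 206.20 = 12.17 mol
n/ν → J: 4.520, Z: 4.057; Z is limiting.
n(B) produced = (2/3) × 12.17 = 8.113 mol
Step 2:
n(B) available = 8.113 mol
n(A) = 672.0 / 94.40 = 7.119 mol
n/ν → B: 8.113, A: 7.119; A is limiting.
n(G) = (2/1) × 7.119 = 14.24 mol

14.2 mol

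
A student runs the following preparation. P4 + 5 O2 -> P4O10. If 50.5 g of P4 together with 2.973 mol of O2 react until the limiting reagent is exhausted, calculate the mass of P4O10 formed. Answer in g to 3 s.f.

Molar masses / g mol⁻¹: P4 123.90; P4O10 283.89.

116 g

n(P4) = 50.50 / 123.90 = 0.4076 mol
n(O2) = 2.973 mol
n/ν for P4 = 0.4076/1 = 0.4076
n/ν for O2 = 2.973/5 = 0.5946
Smallest n/ν is P4 → limiting reagent.
n(P4O10) = (1/1) × 0.4076 = 0.4076 mol
mass = 0.4076 × 283.89 = 115.7 g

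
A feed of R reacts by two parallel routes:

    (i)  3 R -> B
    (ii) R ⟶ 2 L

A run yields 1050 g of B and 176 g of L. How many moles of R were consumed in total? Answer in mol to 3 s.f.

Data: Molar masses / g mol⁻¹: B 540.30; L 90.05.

6.81 mol

n(B) = 1050 / 540.30 = 1.943 mol
n(L) = 176 / 90.05 = 1.954 mol
n(R) via (i) = (3/1)×1.943 = 5.829 mol
n(R) via (ii) = (1/2)×1.954 = 0.9770 mol
total n(R) = 5.829 + 0.9770 = 6.806 mol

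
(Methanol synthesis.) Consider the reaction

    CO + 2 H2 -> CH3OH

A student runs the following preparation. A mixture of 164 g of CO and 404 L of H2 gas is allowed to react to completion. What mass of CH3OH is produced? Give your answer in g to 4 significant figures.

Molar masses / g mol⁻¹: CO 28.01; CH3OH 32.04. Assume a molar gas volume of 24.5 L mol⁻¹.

n(CO) = 164.0 / 28.01 = 5.855 mol
n(H2) = 404.0 / 24.5 = 16.49 mol
n/ν for CO = 5.855/1 = 5.855
n/ν for H2 = 16.49/2 = 8.245
Smallest n/ν is CO → limiting reagent.
n(CH3OH) = (1/1) × 5.855 = 5.855 mol
mass = 5.855 × 32.04 = 187.6 g

187.6 g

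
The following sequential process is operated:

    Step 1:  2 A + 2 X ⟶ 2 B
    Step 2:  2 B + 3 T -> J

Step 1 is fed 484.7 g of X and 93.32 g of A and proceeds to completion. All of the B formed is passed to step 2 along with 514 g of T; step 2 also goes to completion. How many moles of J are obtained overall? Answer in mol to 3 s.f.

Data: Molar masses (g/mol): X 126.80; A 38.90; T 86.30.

Step 1:
n(X) = 484.7 / 126.80 = 3.823 mol
n(A) = 93.32 / 38.90 = 2.399 mol
n/ν for X = 3.823/2 = 1.912
n/ν for A = 2.399/2 = 1.200
Smallest n/ν is A → limiting reagent.
n(B) produced = (2/2) × 2.399 = 2.399 mol
Step 2:
n(B) available = 2.399 mol
n(T) = 514.0 / 86.30 = 5.956 mol
n/ν for B = 2.399/2 = 1.200
n/ν for T = 5.956/3 = 1.985
Smallest n/ν is B → limiting reagent.
n(J) = (1/2) × 2.399 = 1.200 mol

1.20 mol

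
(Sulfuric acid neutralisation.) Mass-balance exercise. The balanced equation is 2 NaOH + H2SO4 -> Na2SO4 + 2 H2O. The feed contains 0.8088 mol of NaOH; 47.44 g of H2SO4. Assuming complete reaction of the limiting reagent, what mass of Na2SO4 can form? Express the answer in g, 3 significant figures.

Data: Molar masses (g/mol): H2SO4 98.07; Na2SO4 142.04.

n(NaOH) = 0.8088 mol
n(H2SO4) = 47.44 / 98.07 = 0.4837 mol
n/ν for NaOH = 0.8088/2 = 0.4044
n/ν for H2SO4 = 0.4837/1 = 0.4837
Smallest n/ν is NaOH → limiting reagent.
n(Na2SO4) = (1/2) × 0.8088 = 0.4044 mol
mass = 0.4044 × 142.04 = 57.44 g

57.4 g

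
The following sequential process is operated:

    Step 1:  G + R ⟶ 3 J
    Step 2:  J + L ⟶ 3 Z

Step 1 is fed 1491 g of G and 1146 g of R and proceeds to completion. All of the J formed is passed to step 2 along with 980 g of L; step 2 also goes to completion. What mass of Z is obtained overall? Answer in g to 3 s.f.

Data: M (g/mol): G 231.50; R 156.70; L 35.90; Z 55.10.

Step 1:
n(G) = 1491 / 231.50 = 6.441 mol
n(R) = 1146 / 156.70 = 7.313 mol
n/ν for G = 6.441/1 = 6.441
n/ν for R = 7.313/1 = 7.313
Smallest n/ν is G → limiting reagent.
n(J) produced = (3/1) × 6.441 = 19.32 mol
Step 2:
n(J) available = 19.32 mol
n(L) = 980.0 / 35.90 = 27.30 mol
n/ν for J = 19.32/1 = 19.32
n/ν for L = 27.30/1 = 27.30
Smallest n/ν is J → limiting reagent.
n(Z) = (3/1) × 19.32 = 57.96 mol
mass = 57.96 × 55.10 = 3194 g

3190 g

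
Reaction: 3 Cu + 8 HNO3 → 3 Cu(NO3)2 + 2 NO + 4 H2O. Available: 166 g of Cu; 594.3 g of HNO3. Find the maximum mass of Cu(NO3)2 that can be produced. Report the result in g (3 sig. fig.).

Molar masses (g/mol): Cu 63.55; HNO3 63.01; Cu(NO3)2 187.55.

490 g

n(Cu) = 166.0 / 63.55 = 2.612 mol
n(HNO3) = 594.3 / 63.01 = 9.432 mol
n/ν for Cu = 2.612/3 = 0.8707
n/ν for HNO3 = 9.432/8 = 1.179
Smallest n/ν is Cu → limiting reagent.
n(Cu(NO3)2) = (3/3) × 2.612 = 2.612 mol
mass = 2.612 × 187.55 = 489.9 g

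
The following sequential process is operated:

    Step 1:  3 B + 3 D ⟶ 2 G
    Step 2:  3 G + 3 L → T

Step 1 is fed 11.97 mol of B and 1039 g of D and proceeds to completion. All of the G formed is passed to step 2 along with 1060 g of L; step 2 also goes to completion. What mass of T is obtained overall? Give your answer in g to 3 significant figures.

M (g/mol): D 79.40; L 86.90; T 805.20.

Step 1:
n(B) = 11.97 mol
n(D) = 1039 / 79.40 = 13.09 mol
n/ν for B = 11.97/3 = 3.990
n/ν for D = 13.09/3 = 4.363
Smallest n/ν is B → limiting reagent.
n(G) produced = (2/3) × 11.97 = 7.980 mol
Step 2:
n(G) available = 7.980 mol
n(L) = 1060 / 86.90 = 12.20 mol
n/ν for G = 7.980/3 = 2.660
n/ν for L = 12.20/3 = 4.067
Smallest n/ν is G → limiting reagent.
n(T) = (1/3) × 7.980 = 2.660 mol
mass = 2.660 × 805.20 = 2142 g

2140 g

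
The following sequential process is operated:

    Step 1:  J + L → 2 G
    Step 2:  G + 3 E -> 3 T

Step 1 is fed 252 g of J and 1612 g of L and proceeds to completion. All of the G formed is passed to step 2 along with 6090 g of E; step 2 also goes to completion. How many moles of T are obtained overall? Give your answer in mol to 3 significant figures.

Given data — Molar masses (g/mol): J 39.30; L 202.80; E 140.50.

Step 1:
n(J) = 252.0 / 39.30 = 6.412 mol
n(L) = 1612 / 202.80 = 7.949 mol
n/ν → J: 6.412, L: 7.949; J is limiting.
n(G) produced = (2/1) × 6.412 = 12.82 mol
Step 2:
n(G) available = 12.82 mol
n(E) = 6090 / 140.50 = 43.35 mol
n/ν → G: 12.82, E: 14.45; G is limiting.
n(T) = (3/1) × 12.82 = 38.46 mol

38.5 mol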